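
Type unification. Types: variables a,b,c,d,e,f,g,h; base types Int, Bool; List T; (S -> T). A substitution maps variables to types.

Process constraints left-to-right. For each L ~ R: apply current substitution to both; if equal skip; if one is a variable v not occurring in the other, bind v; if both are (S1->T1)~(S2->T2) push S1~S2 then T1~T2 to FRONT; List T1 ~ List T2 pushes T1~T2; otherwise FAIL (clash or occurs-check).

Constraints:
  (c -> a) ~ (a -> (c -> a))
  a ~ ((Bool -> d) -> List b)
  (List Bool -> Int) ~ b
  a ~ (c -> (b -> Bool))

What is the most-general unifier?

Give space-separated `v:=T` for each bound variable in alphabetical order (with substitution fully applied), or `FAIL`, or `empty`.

Answer: FAIL

Derivation:
step 1: unify (c -> a) ~ (a -> (c -> a))  [subst: {-} | 3 pending]
  -> decompose arrow: push c~a, a~(c -> a)
step 2: unify c ~ a  [subst: {-} | 4 pending]
  bind c := a
step 3: unify a ~ (a -> a)  [subst: {c:=a} | 3 pending]
  occurs-check fail: a in (a -> a)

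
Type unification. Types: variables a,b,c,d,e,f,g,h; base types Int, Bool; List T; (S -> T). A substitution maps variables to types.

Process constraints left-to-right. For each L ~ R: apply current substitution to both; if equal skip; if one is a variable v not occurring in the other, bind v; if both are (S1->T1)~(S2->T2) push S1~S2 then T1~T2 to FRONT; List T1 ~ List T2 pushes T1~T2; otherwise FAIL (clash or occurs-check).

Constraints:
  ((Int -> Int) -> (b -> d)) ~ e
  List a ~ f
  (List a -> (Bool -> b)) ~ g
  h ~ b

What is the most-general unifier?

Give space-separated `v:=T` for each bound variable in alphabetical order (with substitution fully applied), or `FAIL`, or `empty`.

step 1: unify ((Int -> Int) -> (b -> d)) ~ e  [subst: {-} | 3 pending]
  bind e := ((Int -> Int) -> (b -> d))
step 2: unify List a ~ f  [subst: {e:=((Int -> Int) -> (b -> d))} | 2 pending]
  bind f := List a
step 3: unify (List a -> (Bool -> b)) ~ g  [subst: {e:=((Int -> Int) -> (b -> d)), f:=List a} | 1 pending]
  bind g := (List a -> (Bool -> b))
step 4: unify h ~ b  [subst: {e:=((Int -> Int) -> (b -> d)), f:=List a, g:=(List a -> (Bool -> b))} | 0 pending]
  bind h := b

Answer: e:=((Int -> Int) -> (b -> d)) f:=List a g:=(List a -> (Bool -> b)) h:=b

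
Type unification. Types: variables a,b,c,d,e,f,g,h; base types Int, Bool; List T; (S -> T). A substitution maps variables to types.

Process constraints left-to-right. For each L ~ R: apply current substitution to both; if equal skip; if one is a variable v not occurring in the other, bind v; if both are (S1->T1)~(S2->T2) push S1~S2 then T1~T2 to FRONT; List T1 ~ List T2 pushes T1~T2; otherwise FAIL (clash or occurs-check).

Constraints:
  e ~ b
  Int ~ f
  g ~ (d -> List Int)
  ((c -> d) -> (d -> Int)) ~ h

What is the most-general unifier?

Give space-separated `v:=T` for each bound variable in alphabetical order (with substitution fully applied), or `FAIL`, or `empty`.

Answer: e:=b f:=Int g:=(d -> List Int) h:=((c -> d) -> (d -> Int))

Derivation:
step 1: unify e ~ b  [subst: {-} | 3 pending]
  bind e := b
step 2: unify Int ~ f  [subst: {e:=b} | 2 pending]
  bind f := Int
step 3: unify g ~ (d -> List Int)  [subst: {e:=b, f:=Int} | 1 pending]
  bind g := (d -> List Int)
step 4: unify ((c -> d) -> (d -> Int)) ~ h  [subst: {e:=b, f:=Int, g:=(d -> List Int)} | 0 pending]
  bind h := ((c -> d) -> (d -> Int))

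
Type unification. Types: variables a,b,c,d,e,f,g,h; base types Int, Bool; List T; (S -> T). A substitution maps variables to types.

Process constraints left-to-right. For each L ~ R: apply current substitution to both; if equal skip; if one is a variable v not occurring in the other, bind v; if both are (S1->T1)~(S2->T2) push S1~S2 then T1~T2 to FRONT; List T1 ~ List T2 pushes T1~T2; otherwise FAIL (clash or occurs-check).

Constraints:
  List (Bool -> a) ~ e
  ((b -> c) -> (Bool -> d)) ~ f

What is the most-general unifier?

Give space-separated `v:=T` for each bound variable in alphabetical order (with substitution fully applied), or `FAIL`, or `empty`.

step 1: unify List (Bool -> a) ~ e  [subst: {-} | 1 pending]
  bind e := List (Bool -> a)
step 2: unify ((b -> c) -> (Bool -> d)) ~ f  [subst: {e:=List (Bool -> a)} | 0 pending]
  bind f := ((b -> c) -> (Bool -> d))

Answer: e:=List (Bool -> a) f:=((b -> c) -> (Bool -> d))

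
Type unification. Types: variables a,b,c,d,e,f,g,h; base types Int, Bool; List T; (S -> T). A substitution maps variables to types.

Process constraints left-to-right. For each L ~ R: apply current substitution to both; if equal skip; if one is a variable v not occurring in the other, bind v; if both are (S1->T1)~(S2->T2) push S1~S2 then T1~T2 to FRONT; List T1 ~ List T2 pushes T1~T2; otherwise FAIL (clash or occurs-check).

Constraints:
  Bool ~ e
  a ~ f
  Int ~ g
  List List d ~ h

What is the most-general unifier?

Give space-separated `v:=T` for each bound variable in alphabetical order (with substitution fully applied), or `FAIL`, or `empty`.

Answer: a:=f e:=Bool g:=Int h:=List List d

Derivation:
step 1: unify Bool ~ e  [subst: {-} | 3 pending]
  bind e := Bool
step 2: unify a ~ f  [subst: {e:=Bool} | 2 pending]
  bind a := f
step 3: unify Int ~ g  [subst: {e:=Bool, a:=f} | 1 pending]
  bind g := Int
step 4: unify List List d ~ h  [subst: {e:=Bool, a:=f, g:=Int} | 0 pending]
  bind h := List List d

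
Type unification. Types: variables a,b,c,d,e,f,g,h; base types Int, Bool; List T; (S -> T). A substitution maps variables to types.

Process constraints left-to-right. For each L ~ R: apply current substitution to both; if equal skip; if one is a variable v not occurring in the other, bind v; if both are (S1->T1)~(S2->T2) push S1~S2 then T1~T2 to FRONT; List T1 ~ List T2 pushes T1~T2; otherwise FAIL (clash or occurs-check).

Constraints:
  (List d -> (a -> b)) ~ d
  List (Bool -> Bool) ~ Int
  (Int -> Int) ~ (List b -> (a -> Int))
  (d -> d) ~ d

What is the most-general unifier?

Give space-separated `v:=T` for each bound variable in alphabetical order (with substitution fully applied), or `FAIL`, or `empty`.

Answer: FAIL

Derivation:
step 1: unify (List d -> (a -> b)) ~ d  [subst: {-} | 3 pending]
  occurs-check fail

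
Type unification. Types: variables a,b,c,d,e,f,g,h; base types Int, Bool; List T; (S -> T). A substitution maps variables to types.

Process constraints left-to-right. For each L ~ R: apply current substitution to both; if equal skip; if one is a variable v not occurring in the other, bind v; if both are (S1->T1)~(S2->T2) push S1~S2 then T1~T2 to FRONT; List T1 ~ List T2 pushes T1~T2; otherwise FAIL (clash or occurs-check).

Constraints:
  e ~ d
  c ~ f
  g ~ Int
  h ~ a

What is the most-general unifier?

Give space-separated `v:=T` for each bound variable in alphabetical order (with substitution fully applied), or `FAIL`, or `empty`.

step 1: unify e ~ d  [subst: {-} | 3 pending]
  bind e := d
step 2: unify c ~ f  [subst: {e:=d} | 2 pending]
  bind c := f
step 3: unify g ~ Int  [subst: {e:=d, c:=f} | 1 pending]
  bind g := Int
step 4: unify h ~ a  [subst: {e:=d, c:=f, g:=Int} | 0 pending]
  bind h := a

Answer: c:=f e:=d g:=Int h:=a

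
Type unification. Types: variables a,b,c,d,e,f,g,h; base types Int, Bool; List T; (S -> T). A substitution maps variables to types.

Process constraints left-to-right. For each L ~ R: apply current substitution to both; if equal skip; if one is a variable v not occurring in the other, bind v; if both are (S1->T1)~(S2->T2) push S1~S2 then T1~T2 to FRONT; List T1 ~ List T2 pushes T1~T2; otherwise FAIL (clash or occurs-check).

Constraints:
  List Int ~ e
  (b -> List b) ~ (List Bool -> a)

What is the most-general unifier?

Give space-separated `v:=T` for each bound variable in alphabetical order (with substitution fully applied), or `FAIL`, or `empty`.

step 1: unify List Int ~ e  [subst: {-} | 1 pending]
  bind e := List Int
step 2: unify (b -> List b) ~ (List Bool -> a)  [subst: {e:=List Int} | 0 pending]
  -> decompose arrow: push b~List Bool, List b~a
step 3: unify b ~ List Bool  [subst: {e:=List Int} | 1 pending]
  bind b := List Bool
step 4: unify List List Bool ~ a  [subst: {e:=List Int, b:=List Bool} | 0 pending]
  bind a := List List Bool

Answer: a:=List List Bool b:=List Bool e:=List Int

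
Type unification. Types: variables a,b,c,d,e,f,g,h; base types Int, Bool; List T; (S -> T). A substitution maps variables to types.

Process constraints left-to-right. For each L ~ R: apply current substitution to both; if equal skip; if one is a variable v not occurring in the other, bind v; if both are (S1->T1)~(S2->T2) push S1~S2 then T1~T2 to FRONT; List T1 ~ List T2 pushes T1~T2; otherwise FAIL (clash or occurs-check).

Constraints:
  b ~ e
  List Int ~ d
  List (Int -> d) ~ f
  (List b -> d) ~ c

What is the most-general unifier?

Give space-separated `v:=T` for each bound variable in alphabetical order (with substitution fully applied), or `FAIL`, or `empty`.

step 1: unify b ~ e  [subst: {-} | 3 pending]
  bind b := e
step 2: unify List Int ~ d  [subst: {b:=e} | 2 pending]
  bind d := List Int
step 3: unify List (Int -> List Int) ~ f  [subst: {b:=e, d:=List Int} | 1 pending]
  bind f := List (Int -> List Int)
step 4: unify (List e -> List Int) ~ c  [subst: {b:=e, d:=List Int, f:=List (Int -> List Int)} | 0 pending]
  bind c := (List e -> List Int)

Answer: b:=e c:=(List e -> List Int) d:=List Int f:=List (Int -> List Int)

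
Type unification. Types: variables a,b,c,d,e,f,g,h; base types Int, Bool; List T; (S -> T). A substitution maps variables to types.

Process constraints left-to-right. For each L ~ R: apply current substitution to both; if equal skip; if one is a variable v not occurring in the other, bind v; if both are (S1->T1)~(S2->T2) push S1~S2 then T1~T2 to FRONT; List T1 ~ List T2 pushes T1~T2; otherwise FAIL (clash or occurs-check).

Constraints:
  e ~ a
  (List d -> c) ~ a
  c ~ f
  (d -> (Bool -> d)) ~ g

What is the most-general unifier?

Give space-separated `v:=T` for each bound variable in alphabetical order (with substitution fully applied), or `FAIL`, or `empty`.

Answer: a:=(List d -> f) c:=f e:=(List d -> f) g:=(d -> (Bool -> d))

Derivation:
step 1: unify e ~ a  [subst: {-} | 3 pending]
  bind e := a
step 2: unify (List d -> c) ~ a  [subst: {e:=a} | 2 pending]
  bind a := (List d -> c)
step 3: unify c ~ f  [subst: {e:=a, a:=(List d -> c)} | 1 pending]
  bind c := f
step 4: unify (d -> (Bool -> d)) ~ g  [subst: {e:=a, a:=(List d -> c), c:=f} | 0 pending]
  bind g := (d -> (Bool -> d))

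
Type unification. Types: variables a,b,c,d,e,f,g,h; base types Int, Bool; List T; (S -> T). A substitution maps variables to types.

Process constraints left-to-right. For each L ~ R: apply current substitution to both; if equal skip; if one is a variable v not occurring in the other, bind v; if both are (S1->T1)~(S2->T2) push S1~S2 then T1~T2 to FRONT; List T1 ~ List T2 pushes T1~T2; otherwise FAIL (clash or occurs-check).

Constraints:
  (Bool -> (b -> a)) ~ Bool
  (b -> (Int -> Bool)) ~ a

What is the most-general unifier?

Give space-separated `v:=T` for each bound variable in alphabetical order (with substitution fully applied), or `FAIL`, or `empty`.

Answer: FAIL

Derivation:
step 1: unify (Bool -> (b -> a)) ~ Bool  [subst: {-} | 1 pending]
  clash: (Bool -> (b -> a)) vs Bool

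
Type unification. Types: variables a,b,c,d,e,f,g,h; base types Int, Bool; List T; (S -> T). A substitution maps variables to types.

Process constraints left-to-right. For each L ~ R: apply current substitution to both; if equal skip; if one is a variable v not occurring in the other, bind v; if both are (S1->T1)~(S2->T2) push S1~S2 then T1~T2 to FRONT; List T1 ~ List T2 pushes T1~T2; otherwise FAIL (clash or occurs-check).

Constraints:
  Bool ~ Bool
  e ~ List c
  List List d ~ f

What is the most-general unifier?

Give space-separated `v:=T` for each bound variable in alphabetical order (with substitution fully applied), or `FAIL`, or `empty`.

Answer: e:=List c f:=List List d

Derivation:
step 1: unify Bool ~ Bool  [subst: {-} | 2 pending]
  -> identical, skip
step 2: unify e ~ List c  [subst: {-} | 1 pending]
  bind e := List c
step 3: unify List List d ~ f  [subst: {e:=List c} | 0 pending]
  bind f := List List d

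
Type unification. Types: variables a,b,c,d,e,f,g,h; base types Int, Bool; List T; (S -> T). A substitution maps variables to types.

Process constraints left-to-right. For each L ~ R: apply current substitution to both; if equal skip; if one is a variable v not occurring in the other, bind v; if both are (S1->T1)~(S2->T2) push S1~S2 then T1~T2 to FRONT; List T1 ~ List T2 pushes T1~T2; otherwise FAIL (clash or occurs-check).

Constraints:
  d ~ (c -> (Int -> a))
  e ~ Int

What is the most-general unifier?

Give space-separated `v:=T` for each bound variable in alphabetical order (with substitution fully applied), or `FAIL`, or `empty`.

step 1: unify d ~ (c -> (Int -> a))  [subst: {-} | 1 pending]
  bind d := (c -> (Int -> a))
step 2: unify e ~ Int  [subst: {d:=(c -> (Int -> a))} | 0 pending]
  bind e := Int

Answer: d:=(c -> (Int -> a)) e:=Int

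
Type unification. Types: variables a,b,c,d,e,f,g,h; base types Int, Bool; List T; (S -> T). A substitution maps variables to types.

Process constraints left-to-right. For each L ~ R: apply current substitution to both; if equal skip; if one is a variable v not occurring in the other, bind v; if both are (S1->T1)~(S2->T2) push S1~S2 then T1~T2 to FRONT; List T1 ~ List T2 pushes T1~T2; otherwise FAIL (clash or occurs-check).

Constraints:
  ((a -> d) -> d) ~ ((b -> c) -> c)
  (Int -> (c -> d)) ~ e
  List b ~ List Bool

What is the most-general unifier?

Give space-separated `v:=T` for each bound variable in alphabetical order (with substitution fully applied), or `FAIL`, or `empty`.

step 1: unify ((a -> d) -> d) ~ ((b -> c) -> c)  [subst: {-} | 2 pending]
  -> decompose arrow: push (a -> d)~(b -> c), d~c
step 2: unify (a -> d) ~ (b -> c)  [subst: {-} | 3 pending]
  -> decompose arrow: push a~b, d~c
step 3: unify a ~ b  [subst: {-} | 4 pending]
  bind a := b
step 4: unify d ~ c  [subst: {a:=b} | 3 pending]
  bind d := c
step 5: unify c ~ c  [subst: {a:=b, d:=c} | 2 pending]
  -> identical, skip
step 6: unify (Int -> (c -> c)) ~ e  [subst: {a:=b, d:=c} | 1 pending]
  bind e := (Int -> (c -> c))
step 7: unify List b ~ List Bool  [subst: {a:=b, d:=c, e:=(Int -> (c -> c))} | 0 pending]
  -> decompose List: push b~Bool
step 8: unify b ~ Bool  [subst: {a:=b, d:=c, e:=(Int -> (c -> c))} | 0 pending]
  bind b := Bool

Answer: a:=Bool b:=Bool d:=c e:=(Int -> (c -> c))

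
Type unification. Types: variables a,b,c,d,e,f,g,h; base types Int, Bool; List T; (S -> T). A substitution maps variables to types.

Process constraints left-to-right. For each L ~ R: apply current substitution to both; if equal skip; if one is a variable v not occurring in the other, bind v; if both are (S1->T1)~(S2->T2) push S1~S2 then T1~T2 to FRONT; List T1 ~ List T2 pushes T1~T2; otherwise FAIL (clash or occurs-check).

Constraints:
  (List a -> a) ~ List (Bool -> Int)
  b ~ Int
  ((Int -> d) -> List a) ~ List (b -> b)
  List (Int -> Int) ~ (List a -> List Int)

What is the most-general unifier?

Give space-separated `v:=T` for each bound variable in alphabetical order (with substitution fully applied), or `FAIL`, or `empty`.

Answer: FAIL

Derivation:
step 1: unify (List a -> a) ~ List (Bool -> Int)  [subst: {-} | 3 pending]
  clash: (List a -> a) vs List (Bool -> Int)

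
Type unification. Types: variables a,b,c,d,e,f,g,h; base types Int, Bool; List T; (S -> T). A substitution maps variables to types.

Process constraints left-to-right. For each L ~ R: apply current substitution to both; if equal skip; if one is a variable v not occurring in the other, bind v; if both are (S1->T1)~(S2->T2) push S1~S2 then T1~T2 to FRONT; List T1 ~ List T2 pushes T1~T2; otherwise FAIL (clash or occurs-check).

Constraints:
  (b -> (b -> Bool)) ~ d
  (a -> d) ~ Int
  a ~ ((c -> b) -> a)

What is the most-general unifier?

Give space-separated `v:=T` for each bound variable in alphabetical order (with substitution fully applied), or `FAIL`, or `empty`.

step 1: unify (b -> (b -> Bool)) ~ d  [subst: {-} | 2 pending]
  bind d := (b -> (b -> Bool))
step 2: unify (a -> (b -> (b -> Bool))) ~ Int  [subst: {d:=(b -> (b -> Bool))} | 1 pending]
  clash: (a -> (b -> (b -> Bool))) vs Int

Answer: FAIL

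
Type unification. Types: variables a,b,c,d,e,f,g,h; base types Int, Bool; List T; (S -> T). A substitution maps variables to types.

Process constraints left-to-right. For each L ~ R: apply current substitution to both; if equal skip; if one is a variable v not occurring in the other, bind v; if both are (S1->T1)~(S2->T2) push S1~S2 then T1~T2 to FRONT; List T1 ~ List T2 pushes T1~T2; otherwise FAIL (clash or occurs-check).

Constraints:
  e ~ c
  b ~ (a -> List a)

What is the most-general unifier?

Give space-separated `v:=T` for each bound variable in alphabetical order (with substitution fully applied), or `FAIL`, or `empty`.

step 1: unify e ~ c  [subst: {-} | 1 pending]
  bind e := c
step 2: unify b ~ (a -> List a)  [subst: {e:=c} | 0 pending]
  bind b := (a -> List a)

Answer: b:=(a -> List a) e:=c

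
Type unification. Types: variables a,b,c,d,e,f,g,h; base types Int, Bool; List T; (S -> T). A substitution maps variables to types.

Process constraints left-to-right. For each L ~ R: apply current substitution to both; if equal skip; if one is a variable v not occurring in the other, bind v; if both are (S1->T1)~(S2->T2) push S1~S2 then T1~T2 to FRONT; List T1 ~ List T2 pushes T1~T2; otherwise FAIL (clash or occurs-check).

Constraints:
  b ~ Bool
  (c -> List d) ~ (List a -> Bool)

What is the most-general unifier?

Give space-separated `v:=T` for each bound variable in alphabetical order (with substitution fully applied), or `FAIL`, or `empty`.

step 1: unify b ~ Bool  [subst: {-} | 1 pending]
  bind b := Bool
step 2: unify (c -> List d) ~ (List a -> Bool)  [subst: {b:=Bool} | 0 pending]
  -> decompose arrow: push c~List a, List d~Bool
step 3: unify c ~ List a  [subst: {b:=Bool} | 1 pending]
  bind c := List a
step 4: unify List d ~ Bool  [subst: {b:=Bool, c:=List a} | 0 pending]
  clash: List d vs Bool

Answer: FAIL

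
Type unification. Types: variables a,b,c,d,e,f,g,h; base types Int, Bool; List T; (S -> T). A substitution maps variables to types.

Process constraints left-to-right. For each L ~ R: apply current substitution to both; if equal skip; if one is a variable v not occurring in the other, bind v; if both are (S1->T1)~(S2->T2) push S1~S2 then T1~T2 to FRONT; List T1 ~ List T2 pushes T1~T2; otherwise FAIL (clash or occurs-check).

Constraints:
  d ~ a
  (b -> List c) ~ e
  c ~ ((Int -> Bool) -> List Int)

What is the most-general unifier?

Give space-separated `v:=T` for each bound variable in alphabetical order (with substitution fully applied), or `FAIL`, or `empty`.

step 1: unify d ~ a  [subst: {-} | 2 pending]
  bind d := a
step 2: unify (b -> List c) ~ e  [subst: {d:=a} | 1 pending]
  bind e := (b -> List c)
step 3: unify c ~ ((Int -> Bool) -> List Int)  [subst: {d:=a, e:=(b -> List c)} | 0 pending]
  bind c := ((Int -> Bool) -> List Int)

Answer: c:=((Int -> Bool) -> List Int) d:=a e:=(b -> List ((Int -> Bool) -> List Int))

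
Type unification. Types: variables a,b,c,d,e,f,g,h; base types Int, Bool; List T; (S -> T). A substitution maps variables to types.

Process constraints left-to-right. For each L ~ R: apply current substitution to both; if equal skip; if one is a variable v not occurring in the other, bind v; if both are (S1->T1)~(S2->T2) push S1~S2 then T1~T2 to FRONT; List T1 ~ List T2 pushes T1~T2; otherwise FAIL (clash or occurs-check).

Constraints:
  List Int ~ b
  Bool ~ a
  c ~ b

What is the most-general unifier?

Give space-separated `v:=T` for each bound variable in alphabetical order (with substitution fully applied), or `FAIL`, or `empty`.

Answer: a:=Bool b:=List Int c:=List Int

Derivation:
step 1: unify List Int ~ b  [subst: {-} | 2 pending]
  bind b := List Int
step 2: unify Bool ~ a  [subst: {b:=List Int} | 1 pending]
  bind a := Bool
step 3: unify c ~ List Int  [subst: {b:=List Int, a:=Bool} | 0 pending]
  bind c := List Int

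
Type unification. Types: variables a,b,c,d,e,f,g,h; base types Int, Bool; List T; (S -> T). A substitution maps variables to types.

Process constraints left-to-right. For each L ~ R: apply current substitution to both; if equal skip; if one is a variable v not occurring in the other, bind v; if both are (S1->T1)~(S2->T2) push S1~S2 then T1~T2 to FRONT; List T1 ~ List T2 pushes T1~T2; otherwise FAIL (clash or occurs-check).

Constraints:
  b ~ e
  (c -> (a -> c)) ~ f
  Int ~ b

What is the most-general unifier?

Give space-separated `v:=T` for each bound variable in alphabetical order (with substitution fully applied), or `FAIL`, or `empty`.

Answer: b:=Int e:=Int f:=(c -> (a -> c))

Derivation:
step 1: unify b ~ e  [subst: {-} | 2 pending]
  bind b := e
step 2: unify (c -> (a -> c)) ~ f  [subst: {b:=e} | 1 pending]
  bind f := (c -> (a -> c))
step 3: unify Int ~ e  [subst: {b:=e, f:=(c -> (a -> c))} | 0 pending]
  bind e := Int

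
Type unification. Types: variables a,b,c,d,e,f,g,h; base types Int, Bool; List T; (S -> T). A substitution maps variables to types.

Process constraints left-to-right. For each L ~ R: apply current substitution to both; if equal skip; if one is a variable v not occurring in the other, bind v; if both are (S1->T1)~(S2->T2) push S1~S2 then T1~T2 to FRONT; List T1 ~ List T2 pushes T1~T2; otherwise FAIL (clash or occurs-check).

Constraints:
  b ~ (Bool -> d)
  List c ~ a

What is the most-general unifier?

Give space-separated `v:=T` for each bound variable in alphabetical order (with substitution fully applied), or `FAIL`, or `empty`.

step 1: unify b ~ (Bool -> d)  [subst: {-} | 1 pending]
  bind b := (Bool -> d)
step 2: unify List c ~ a  [subst: {b:=(Bool -> d)} | 0 pending]
  bind a := List c

Answer: a:=List c b:=(Bool -> d)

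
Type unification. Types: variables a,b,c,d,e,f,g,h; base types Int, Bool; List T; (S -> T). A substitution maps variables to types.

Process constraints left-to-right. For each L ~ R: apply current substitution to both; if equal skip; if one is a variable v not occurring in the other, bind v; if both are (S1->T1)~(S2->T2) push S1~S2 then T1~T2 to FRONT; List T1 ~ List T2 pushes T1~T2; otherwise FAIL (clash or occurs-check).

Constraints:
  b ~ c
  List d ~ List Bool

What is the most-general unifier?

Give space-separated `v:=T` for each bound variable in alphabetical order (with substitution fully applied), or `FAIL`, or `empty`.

Answer: b:=c d:=Bool

Derivation:
step 1: unify b ~ c  [subst: {-} | 1 pending]
  bind b := c
step 2: unify List d ~ List Bool  [subst: {b:=c} | 0 pending]
  -> decompose List: push d~Bool
step 3: unify d ~ Bool  [subst: {b:=c} | 0 pending]
  bind d := Bool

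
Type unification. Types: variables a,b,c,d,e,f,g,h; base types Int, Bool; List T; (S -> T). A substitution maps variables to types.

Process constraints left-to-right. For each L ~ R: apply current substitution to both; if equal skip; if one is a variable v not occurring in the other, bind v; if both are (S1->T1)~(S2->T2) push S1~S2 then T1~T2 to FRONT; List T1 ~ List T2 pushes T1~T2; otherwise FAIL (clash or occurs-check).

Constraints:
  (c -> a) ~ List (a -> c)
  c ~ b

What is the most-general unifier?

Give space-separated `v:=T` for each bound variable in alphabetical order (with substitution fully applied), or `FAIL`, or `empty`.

step 1: unify (c -> a) ~ List (a -> c)  [subst: {-} | 1 pending]
  clash: (c -> a) vs List (a -> c)

Answer: FAIL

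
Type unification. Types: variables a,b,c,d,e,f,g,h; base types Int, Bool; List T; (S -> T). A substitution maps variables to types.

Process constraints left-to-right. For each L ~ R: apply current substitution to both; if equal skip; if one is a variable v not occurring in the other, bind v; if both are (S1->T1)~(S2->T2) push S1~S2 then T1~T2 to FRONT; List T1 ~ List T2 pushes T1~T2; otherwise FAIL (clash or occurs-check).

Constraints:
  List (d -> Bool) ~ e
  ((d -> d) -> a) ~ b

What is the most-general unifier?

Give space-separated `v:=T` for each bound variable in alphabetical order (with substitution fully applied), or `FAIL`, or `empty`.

Answer: b:=((d -> d) -> a) e:=List (d -> Bool)

Derivation:
step 1: unify List (d -> Bool) ~ e  [subst: {-} | 1 pending]
  bind e := List (d -> Bool)
step 2: unify ((d -> d) -> a) ~ b  [subst: {e:=List (d -> Bool)} | 0 pending]
  bind b := ((d -> d) -> a)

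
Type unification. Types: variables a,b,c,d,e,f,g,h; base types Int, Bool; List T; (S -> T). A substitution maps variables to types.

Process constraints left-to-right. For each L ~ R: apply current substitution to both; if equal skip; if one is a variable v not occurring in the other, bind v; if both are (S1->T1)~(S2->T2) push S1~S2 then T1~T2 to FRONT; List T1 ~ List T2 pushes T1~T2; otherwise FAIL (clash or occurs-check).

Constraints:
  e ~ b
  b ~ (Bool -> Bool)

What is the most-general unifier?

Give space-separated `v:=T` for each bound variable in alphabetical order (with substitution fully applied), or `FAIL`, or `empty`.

Answer: b:=(Bool -> Bool) e:=(Bool -> Bool)

Derivation:
step 1: unify e ~ b  [subst: {-} | 1 pending]
  bind e := b
step 2: unify b ~ (Bool -> Bool)  [subst: {e:=b} | 0 pending]
  bind b := (Bool -> Bool)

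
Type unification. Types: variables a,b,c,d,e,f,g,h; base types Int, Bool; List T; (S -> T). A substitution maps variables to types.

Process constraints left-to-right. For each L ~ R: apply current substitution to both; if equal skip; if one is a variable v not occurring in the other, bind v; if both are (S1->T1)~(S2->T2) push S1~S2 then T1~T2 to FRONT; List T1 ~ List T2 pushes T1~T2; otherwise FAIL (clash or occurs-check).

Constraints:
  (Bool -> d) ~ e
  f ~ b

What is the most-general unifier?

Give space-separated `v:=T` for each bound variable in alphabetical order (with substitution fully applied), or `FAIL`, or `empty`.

Answer: e:=(Bool -> d) f:=b

Derivation:
step 1: unify (Bool -> d) ~ e  [subst: {-} | 1 pending]
  bind e := (Bool -> d)
step 2: unify f ~ b  [subst: {e:=(Bool -> d)} | 0 pending]
  bind f := b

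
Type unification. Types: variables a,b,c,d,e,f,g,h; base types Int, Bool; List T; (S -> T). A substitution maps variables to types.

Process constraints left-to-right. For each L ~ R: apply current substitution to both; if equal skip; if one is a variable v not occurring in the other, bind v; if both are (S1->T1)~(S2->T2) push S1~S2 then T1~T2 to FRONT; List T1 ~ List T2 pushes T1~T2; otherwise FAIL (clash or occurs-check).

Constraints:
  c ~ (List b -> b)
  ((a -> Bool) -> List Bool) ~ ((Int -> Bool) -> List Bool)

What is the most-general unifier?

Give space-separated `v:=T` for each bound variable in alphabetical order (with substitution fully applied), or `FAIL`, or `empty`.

Answer: a:=Int c:=(List b -> b)

Derivation:
step 1: unify c ~ (List b -> b)  [subst: {-} | 1 pending]
  bind c := (List b -> b)
step 2: unify ((a -> Bool) -> List Bool) ~ ((Int -> Bool) -> List Bool)  [subst: {c:=(List b -> b)} | 0 pending]
  -> decompose arrow: push (a -> Bool)~(Int -> Bool), List Bool~List Bool
step 3: unify (a -> Bool) ~ (Int -> Bool)  [subst: {c:=(List b -> b)} | 1 pending]
  -> decompose arrow: push a~Int, Bool~Bool
step 4: unify a ~ Int  [subst: {c:=(List b -> b)} | 2 pending]
  bind a := Int
step 5: unify Bool ~ Bool  [subst: {c:=(List b -> b), a:=Int} | 1 pending]
  -> identical, skip
step 6: unify List Bool ~ List Bool  [subst: {c:=(List b -> b), a:=Int} | 0 pending]
  -> identical, skip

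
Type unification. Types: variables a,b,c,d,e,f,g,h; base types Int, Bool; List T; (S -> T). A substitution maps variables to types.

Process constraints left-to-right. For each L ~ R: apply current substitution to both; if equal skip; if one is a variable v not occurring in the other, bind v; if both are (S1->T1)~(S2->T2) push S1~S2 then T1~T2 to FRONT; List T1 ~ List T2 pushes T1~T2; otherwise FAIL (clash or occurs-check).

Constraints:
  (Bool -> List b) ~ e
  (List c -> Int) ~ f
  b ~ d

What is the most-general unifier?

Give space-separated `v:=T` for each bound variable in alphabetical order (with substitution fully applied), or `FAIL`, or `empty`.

step 1: unify (Bool -> List b) ~ e  [subst: {-} | 2 pending]
  bind e := (Bool -> List b)
step 2: unify (List c -> Int) ~ f  [subst: {e:=(Bool -> List b)} | 1 pending]
  bind f := (List c -> Int)
step 3: unify b ~ d  [subst: {e:=(Bool -> List b), f:=(List c -> Int)} | 0 pending]
  bind b := d

Answer: b:=d e:=(Bool -> List d) f:=(List c -> Int)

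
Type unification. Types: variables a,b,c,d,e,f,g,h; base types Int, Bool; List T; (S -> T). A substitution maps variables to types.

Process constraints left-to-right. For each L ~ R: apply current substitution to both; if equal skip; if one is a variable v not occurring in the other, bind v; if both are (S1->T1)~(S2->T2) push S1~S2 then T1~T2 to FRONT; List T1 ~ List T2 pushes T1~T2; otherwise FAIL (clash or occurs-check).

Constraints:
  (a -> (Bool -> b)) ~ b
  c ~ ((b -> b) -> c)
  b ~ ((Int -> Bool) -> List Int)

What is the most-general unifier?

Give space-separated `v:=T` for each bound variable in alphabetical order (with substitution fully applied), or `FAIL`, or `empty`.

Answer: FAIL

Derivation:
step 1: unify (a -> (Bool -> b)) ~ b  [subst: {-} | 2 pending]
  occurs-check fail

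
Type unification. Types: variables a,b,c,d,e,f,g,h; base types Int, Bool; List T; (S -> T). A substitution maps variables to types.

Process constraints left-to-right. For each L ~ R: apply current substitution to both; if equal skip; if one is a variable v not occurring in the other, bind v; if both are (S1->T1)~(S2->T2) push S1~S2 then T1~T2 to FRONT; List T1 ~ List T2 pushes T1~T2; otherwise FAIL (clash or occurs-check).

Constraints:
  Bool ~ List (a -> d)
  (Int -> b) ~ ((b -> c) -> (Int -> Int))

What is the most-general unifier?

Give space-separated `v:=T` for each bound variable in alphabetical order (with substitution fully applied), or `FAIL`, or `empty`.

step 1: unify Bool ~ List (a -> d)  [subst: {-} | 1 pending]
  clash: Bool vs List (a -> d)

Answer: FAIL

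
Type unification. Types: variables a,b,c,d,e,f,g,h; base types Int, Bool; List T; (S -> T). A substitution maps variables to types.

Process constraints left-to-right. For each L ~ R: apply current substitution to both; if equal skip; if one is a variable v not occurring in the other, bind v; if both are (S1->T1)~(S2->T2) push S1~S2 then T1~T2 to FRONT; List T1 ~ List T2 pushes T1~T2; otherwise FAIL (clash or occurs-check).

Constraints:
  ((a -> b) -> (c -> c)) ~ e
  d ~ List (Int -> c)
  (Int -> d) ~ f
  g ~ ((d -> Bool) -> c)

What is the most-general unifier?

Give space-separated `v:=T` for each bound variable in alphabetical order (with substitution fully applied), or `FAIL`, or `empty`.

Answer: d:=List (Int -> c) e:=((a -> b) -> (c -> c)) f:=(Int -> List (Int -> c)) g:=((List (Int -> c) -> Bool) -> c)

Derivation:
step 1: unify ((a -> b) -> (c -> c)) ~ e  [subst: {-} | 3 pending]
  bind e := ((a -> b) -> (c -> c))
step 2: unify d ~ List (Int -> c)  [subst: {e:=((a -> b) -> (c -> c))} | 2 pending]
  bind d := List (Int -> c)
step 3: unify (Int -> List (Int -> c)) ~ f  [subst: {e:=((a -> b) -> (c -> c)), d:=List (Int -> c)} | 1 pending]
  bind f := (Int -> List (Int -> c))
step 4: unify g ~ ((List (Int -> c) -> Bool) -> c)  [subst: {e:=((a -> b) -> (c -> c)), d:=List (Int -> c), f:=(Int -> List (Int -> c))} | 0 pending]
  bind g := ((List (Int -> c) -> Bool) -> c)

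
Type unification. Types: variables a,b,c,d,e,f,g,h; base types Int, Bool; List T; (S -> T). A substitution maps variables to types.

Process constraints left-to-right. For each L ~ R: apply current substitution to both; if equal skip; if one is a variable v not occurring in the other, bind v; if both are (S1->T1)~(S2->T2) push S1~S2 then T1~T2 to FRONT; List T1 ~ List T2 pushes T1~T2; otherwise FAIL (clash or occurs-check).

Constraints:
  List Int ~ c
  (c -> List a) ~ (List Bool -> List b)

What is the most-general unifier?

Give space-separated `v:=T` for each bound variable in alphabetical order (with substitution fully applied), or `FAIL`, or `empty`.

step 1: unify List Int ~ c  [subst: {-} | 1 pending]
  bind c := List Int
step 2: unify (List Int -> List a) ~ (List Bool -> List b)  [subst: {c:=List Int} | 0 pending]
  -> decompose arrow: push List Int~List Bool, List a~List b
step 3: unify List Int ~ List Bool  [subst: {c:=List Int} | 1 pending]
  -> decompose List: push Int~Bool
step 4: unify Int ~ Bool  [subst: {c:=List Int} | 1 pending]
  clash: Int vs Bool

Answer: FAIL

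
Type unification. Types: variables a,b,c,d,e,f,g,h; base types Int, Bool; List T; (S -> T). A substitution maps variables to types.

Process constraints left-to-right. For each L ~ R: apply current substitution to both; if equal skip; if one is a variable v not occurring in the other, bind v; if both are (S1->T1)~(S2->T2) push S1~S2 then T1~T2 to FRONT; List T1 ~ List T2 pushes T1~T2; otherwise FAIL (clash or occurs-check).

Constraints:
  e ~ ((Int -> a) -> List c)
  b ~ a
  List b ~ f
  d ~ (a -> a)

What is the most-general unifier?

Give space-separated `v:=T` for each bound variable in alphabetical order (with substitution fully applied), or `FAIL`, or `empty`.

Answer: b:=a d:=(a -> a) e:=((Int -> a) -> List c) f:=List a

Derivation:
step 1: unify e ~ ((Int -> a) -> List c)  [subst: {-} | 3 pending]
  bind e := ((Int -> a) -> List c)
step 2: unify b ~ a  [subst: {e:=((Int -> a) -> List c)} | 2 pending]
  bind b := a
step 3: unify List a ~ f  [subst: {e:=((Int -> a) -> List c), b:=a} | 1 pending]
  bind f := List a
step 4: unify d ~ (a -> a)  [subst: {e:=((Int -> a) -> List c), b:=a, f:=List a} | 0 pending]
  bind d := (a -> a)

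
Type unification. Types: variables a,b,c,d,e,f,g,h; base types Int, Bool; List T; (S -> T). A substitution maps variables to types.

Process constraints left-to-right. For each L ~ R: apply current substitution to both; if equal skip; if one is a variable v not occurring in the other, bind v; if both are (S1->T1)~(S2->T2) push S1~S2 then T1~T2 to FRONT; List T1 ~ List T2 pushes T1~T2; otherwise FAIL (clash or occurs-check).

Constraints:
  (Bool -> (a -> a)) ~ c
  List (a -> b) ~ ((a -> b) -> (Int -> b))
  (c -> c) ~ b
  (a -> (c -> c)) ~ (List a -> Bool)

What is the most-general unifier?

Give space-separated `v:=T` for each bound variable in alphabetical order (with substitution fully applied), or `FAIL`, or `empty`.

step 1: unify (Bool -> (a -> a)) ~ c  [subst: {-} | 3 pending]
  bind c := (Bool -> (a -> a))
step 2: unify List (a -> b) ~ ((a -> b) -> (Int -> b))  [subst: {c:=(Bool -> (a -> a))} | 2 pending]
  clash: List (a -> b) vs ((a -> b) -> (Int -> b))

Answer: FAIL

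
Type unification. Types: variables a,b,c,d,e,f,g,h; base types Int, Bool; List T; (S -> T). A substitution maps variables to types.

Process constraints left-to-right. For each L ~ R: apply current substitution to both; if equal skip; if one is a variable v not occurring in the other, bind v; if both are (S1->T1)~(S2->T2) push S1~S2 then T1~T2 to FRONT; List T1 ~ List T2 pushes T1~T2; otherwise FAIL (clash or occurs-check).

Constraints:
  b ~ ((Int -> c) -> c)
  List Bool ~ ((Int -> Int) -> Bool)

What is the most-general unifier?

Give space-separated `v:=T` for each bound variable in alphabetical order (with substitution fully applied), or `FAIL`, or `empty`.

Answer: FAIL

Derivation:
step 1: unify b ~ ((Int -> c) -> c)  [subst: {-} | 1 pending]
  bind b := ((Int -> c) -> c)
step 2: unify List Bool ~ ((Int -> Int) -> Bool)  [subst: {b:=((Int -> c) -> c)} | 0 pending]
  clash: List Bool vs ((Int -> Int) -> Bool)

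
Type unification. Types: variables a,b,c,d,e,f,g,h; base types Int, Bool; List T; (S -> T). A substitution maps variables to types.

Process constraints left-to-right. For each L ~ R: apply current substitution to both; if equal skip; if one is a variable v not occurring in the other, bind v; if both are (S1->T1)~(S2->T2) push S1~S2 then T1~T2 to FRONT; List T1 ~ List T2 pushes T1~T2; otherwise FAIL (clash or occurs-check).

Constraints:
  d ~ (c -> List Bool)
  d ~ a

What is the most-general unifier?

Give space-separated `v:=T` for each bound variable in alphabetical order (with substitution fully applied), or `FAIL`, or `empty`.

Answer: a:=(c -> List Bool) d:=(c -> List Bool)

Derivation:
step 1: unify d ~ (c -> List Bool)  [subst: {-} | 1 pending]
  bind d := (c -> List Bool)
step 2: unify (c -> List Bool) ~ a  [subst: {d:=(c -> List Bool)} | 0 pending]
  bind a := (c -> List Bool)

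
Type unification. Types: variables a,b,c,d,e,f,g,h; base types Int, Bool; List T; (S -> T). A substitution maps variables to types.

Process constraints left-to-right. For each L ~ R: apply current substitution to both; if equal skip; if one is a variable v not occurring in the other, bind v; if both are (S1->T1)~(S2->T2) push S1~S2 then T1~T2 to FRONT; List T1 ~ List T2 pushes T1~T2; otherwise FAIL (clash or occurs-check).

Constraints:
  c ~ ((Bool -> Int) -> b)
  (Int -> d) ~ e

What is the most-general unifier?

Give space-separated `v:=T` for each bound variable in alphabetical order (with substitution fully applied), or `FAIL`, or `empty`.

step 1: unify c ~ ((Bool -> Int) -> b)  [subst: {-} | 1 pending]
  bind c := ((Bool -> Int) -> b)
step 2: unify (Int -> d) ~ e  [subst: {c:=((Bool -> Int) -> b)} | 0 pending]
  bind e := (Int -> d)

Answer: c:=((Bool -> Int) -> b) e:=(Int -> d)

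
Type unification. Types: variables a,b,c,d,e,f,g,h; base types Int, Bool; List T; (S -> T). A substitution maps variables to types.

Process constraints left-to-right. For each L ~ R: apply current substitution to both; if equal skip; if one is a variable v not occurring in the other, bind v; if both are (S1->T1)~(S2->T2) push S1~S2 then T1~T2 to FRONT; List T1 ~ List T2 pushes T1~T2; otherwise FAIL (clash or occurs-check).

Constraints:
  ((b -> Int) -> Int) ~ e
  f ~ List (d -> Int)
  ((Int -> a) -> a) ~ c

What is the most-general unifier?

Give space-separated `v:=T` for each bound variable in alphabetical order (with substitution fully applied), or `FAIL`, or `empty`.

step 1: unify ((b -> Int) -> Int) ~ e  [subst: {-} | 2 pending]
  bind e := ((b -> Int) -> Int)
step 2: unify f ~ List (d -> Int)  [subst: {e:=((b -> Int) -> Int)} | 1 pending]
  bind f := List (d -> Int)
step 3: unify ((Int -> a) -> a) ~ c  [subst: {e:=((b -> Int) -> Int), f:=List (d -> Int)} | 0 pending]
  bind c := ((Int -> a) -> a)

Answer: c:=((Int -> a) -> a) e:=((b -> Int) -> Int) f:=List (d -> Int)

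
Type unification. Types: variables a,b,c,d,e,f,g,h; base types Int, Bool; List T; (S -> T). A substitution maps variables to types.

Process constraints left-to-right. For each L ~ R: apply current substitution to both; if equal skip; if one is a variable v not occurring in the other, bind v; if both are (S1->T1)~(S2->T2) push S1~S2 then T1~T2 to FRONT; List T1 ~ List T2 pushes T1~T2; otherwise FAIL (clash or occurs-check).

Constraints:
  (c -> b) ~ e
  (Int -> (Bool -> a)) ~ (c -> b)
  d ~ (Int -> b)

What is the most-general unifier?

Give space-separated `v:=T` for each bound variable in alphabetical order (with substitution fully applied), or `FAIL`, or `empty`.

step 1: unify (c -> b) ~ e  [subst: {-} | 2 pending]
  bind e := (c -> b)
step 2: unify (Int -> (Bool -> a)) ~ (c -> b)  [subst: {e:=(c -> b)} | 1 pending]
  -> decompose arrow: push Int~c, (Bool -> a)~b
step 3: unify Int ~ c  [subst: {e:=(c -> b)} | 2 pending]
  bind c := Int
step 4: unify (Bool -> a) ~ b  [subst: {e:=(c -> b), c:=Int} | 1 pending]
  bind b := (Bool -> a)
step 5: unify d ~ (Int -> (Bool -> a))  [subst: {e:=(c -> b), c:=Int, b:=(Bool -> a)} | 0 pending]
  bind d := (Int -> (Bool -> a))

Answer: b:=(Bool -> a) c:=Int d:=(Int -> (Bool -> a)) e:=(Int -> (Bool -> a))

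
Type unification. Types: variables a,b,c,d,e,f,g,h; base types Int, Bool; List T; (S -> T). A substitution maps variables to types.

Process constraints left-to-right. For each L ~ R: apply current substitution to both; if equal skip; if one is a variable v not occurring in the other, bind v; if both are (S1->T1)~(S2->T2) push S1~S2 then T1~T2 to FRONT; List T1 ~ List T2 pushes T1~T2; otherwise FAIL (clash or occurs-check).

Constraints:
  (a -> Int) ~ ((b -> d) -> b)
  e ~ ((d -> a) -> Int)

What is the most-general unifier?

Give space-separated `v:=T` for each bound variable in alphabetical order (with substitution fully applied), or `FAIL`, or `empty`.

Answer: a:=(Int -> d) b:=Int e:=((d -> (Int -> d)) -> Int)

Derivation:
step 1: unify (a -> Int) ~ ((b -> d) -> b)  [subst: {-} | 1 pending]
  -> decompose arrow: push a~(b -> d), Int~b
step 2: unify a ~ (b -> d)  [subst: {-} | 2 pending]
  bind a := (b -> d)
step 3: unify Int ~ b  [subst: {a:=(b -> d)} | 1 pending]
  bind b := Int
step 4: unify e ~ ((d -> (Int -> d)) -> Int)  [subst: {a:=(b -> d), b:=Int} | 0 pending]
  bind e := ((d -> (Int -> d)) -> Int)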